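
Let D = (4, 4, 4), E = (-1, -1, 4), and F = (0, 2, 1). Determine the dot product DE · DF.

DE = E − D = (-5, -5, 0)
DF = F − D = (-4, -2, -3)
DE · DF = (-5)·(-4) + (-5)·(-2) + 0·(-3) = 20 + 10 + 0 = 30

30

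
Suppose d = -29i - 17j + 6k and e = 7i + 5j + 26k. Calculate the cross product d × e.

i: (-17)·26 - 6·5 = -442 - 30 = -472
j: 6·7 - (-29)·26 = 42 - (-754) = 796
k: (-29)·5 - (-17)·7 = -145 - (-119) = -26
d × e = (-472, 796, -26)

(-472, 796, -26)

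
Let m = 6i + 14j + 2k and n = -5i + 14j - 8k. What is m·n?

m · n = 6·(-5) + 14·14 + 2·(-8) = -30 + 196 - 16 = 150

150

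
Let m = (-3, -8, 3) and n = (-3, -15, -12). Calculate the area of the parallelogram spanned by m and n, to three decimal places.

149.489

i: (-8)·(-12) - 3·(-15) = 96 - (-45) = 141
j: 3·(-3) - (-3)·(-12) = -9 - 36 = -45
k: (-3)·(-15) - (-8)·(-3) = 45 - 24 = 21
m × n = (141, -45, 21)
|m × n| = √(141² + (-45)² + 21²) = √22347 ≈ 149.4891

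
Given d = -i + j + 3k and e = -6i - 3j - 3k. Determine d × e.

i: 1·(-3) - 3·(-3) = -3 - (-9) = 6
j: 3·(-6) - (-1)·(-3) = -18 - 3 = -21
k: (-1)·(-3) - 1·(-6) = 3 - (-6) = 9
d × e = (6, -21, 9)

(6, -21, 9)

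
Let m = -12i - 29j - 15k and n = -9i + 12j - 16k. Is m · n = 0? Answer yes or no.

m · n = (-12)·(-9) + (-29)·12 + (-15)·(-16) = 108 - 348 + 240 = 0
Zero, so the vectors are orthogonal.

yes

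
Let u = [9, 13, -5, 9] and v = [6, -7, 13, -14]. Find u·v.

u · v = 9·6 + 13·(-7) + (-5)·13 + 9·(-14) = 54 - 91 - 65 - 126 = -228

-228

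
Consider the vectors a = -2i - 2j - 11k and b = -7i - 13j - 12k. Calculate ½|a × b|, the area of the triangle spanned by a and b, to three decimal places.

i: (-2)·(-12) - (-11)·(-13) = 24 - 143 = -119
j: (-11)·(-7) - (-2)·(-12) = 77 - 24 = 53
k: (-2)·(-13) - (-2)·(-7) = 26 - 14 = 12
a × b = (-119, 53, 12)
|a × b| = √((-119)² + 53² + 12²) = √17114 ≈ 130.8205
area = ½ · 130.8205 ≈ 65.410

65.410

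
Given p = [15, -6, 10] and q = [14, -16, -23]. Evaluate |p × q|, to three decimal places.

i: (-6)·(-23) - 10·(-16) = 138 - (-160) = 298
j: 10·14 - 15·(-23) = 140 - (-345) = 485
k: 15·(-16) - (-6)·14 = -240 - (-84) = -156
p × q = (298, 485, -156)
|p × q| = √(298² + 485² + (-156)²) = √348365 ≈ 590.2245

590.225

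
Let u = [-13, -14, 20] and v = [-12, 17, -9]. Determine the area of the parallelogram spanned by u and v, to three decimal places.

i: (-14)·(-9) - 20·17 = 126 - 340 = -214
j: 20·(-12) - (-13)·(-9) = -240 - 117 = -357
k: (-13)·17 - (-14)·(-12) = -221 - 168 = -389
u × v = (-214, -357, -389)
|u × v| = √((-214)² + (-357)² + (-389)²) = √324566 ≈ 569.7069

569.707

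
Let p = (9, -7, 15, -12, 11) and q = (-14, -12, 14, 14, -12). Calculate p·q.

-132

p · q = 9·(-14) + (-7)·(-12) + 15·14 + (-12)·14 + 11·(-12) = -126 + 84 + 210 - 168 - 132 = -132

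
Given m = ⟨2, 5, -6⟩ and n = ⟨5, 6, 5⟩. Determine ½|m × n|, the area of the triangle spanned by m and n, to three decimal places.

37.047

i: 5·5 - (-6)·6 = 25 - (-36) = 61
j: (-6)·5 - 2·5 = -30 - 10 = -40
k: 2·6 - 5·5 = 12 - 25 = -13
m × n = (61, -40, -13)
|m × n| = √(61² + (-40)² + (-13)²) = √5490 ≈ 74.0945
area = ½ · 74.0945 ≈ 37.047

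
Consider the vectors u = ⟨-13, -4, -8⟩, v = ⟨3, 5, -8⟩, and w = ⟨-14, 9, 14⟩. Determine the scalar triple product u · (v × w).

v × w:
i: 5·14 - (-8)·9 = 70 - (-72) = 142
j: (-8)·(-14) - 3·14 = 112 - 42 = 70
k: 3·9 - 5·(-14) = 27 - (-70) = 97
v × w = (142, 70, 97)
u · (v × w) = (-13)·142 + (-4)·70 + (-8)·97 = -1846 - 280 - 776 = -2902

-2902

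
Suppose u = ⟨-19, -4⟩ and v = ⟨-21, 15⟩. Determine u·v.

339

u · v = (-19)·(-21) + (-4)·15 = 399 - 60 = 339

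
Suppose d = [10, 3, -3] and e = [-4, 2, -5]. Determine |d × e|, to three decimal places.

70.349

i: 3·(-5) - (-3)·2 = -15 - (-6) = -9
j: (-3)·(-4) - 10·(-5) = 12 - (-50) = 62
k: 10·2 - 3·(-4) = 20 - (-12) = 32
d × e = (-9, 62, 32)
|d × e| = √((-9)² + 62² + 32²) = √4949 ≈ 70.3491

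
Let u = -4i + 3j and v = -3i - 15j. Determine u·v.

u · v = (-4)·(-3) + 3·(-15) = 12 - 45 = -33

-33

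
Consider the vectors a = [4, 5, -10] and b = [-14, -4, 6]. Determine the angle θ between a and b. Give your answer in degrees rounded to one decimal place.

a · b = 4·(-14) + 5·(-4) + (-10)·6 = -56 - 20 - 60 = -136
|a|² = 16 + 25 + 100 = 141,  |a| = √141 ≈ 11.874342
|b|² = 196 + 16 + 36 = 248,  |b| = √248 ≈ 15.748016
cos θ = -136 / (11.874342 · 15.748016) ≈ -0.72728
θ = arccos(-0.72728) ≈ 136.7°

136.7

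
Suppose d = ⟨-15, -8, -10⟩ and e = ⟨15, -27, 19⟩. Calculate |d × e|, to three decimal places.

686.975

i: (-8)·19 - (-10)·(-27) = -152 - 270 = -422
j: (-10)·15 - (-15)·19 = -150 - (-285) = 135
k: (-15)·(-27) - (-8)·15 = 405 - (-120) = 525
d × e = (-422, 135, 525)
|d × e| = √((-422)² + 135² + 525²) = √471934 ≈ 686.9745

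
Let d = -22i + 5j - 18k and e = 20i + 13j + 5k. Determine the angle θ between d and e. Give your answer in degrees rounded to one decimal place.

d · e = (-22)·20 + 5·13 + (-18)·5 = -440 + 65 - 90 = -465
|d|² = 484 + 25 + 324 = 833,  |d| = √833 ≈ 28.861739
|e|² = 400 + 169 + 25 = 594,  |e| = √594 ≈ 24.372115
cos θ = -465 / (28.861739 · 24.372115) ≈ -0.66105
θ = arccos(-0.66105) ≈ 131.4°

131.4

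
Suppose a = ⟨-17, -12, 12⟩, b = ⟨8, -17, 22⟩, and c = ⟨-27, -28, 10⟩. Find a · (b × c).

b × c:
i: (-17)·10 - 22·(-28) = -170 - (-616) = 446
j: 22·(-27) - 8·10 = -594 - 80 = -674
k: 8·(-28) - (-17)·(-27) = -224 - 459 = -683
b × c = (446, -674, -683)
a · (b × c) = (-17)·446 + (-12)·(-674) + 12·(-683) = -7582 + 8088 - 8196 = -7690

-7690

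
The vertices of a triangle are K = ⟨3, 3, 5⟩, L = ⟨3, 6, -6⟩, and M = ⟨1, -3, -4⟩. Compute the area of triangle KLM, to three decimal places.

47.877

KL = (0, 3, -11),  KM = (-2, -6, -9)
i: 3·(-9) - (-11)·(-6) = -27 - 66 = -93
j: (-11)·(-2) - 0·(-9) = 22 - 0 = 22
k: 0·(-6) - 3·(-2) = 0 - (-6) = 6
KL × KM = (-93, 22, 6)
|KL × KM| = √9169 ≈ 95.7549
area = ½ · 95.7549 ≈ 47.877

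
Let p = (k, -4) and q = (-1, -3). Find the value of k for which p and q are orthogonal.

p · q = k·(-1) + (-4)·(-3) = 12 - 1k
Set equal to 0: -1k = -12, so k = 12.

12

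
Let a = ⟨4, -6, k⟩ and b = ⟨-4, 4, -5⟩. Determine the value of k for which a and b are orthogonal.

a · b = 4·(-4) + (-6)·4 + k·(-5) = -40 - 5k
Set equal to 0: -5k = 40, so k = -8.

-8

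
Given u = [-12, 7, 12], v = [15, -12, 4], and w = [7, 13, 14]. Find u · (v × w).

v × w:
i: (-12)·14 - 4·13 = -168 - 52 = -220
j: 4·7 - 15·14 = 28 - 210 = -182
k: 15·13 - (-12)·7 = 195 - (-84) = 279
v × w = (-220, -182, 279)
u · (v × w) = (-12)·(-220) + 7·(-182) + 12·279 = 2640 - 1274 + 3348 = 4714

4714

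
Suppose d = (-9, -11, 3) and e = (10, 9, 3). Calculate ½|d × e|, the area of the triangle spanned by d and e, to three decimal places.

i: (-11)·3 - 3·9 = -33 - 27 = -60
j: 3·10 - (-9)·3 = 30 - (-27) = 57
k: (-9)·9 - (-11)·10 = -81 - (-110) = 29
d × e = (-60, 57, 29)
|d × e| = √((-60)² + 57² + 29²) = √7690 ≈ 87.6926
area = ½ · 87.6926 ≈ 43.846

43.846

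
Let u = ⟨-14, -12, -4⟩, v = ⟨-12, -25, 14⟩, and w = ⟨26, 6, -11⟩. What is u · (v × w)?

-7770

v × w:
i: (-25)·(-11) - 14·6 = 275 - 84 = 191
j: 14·26 - (-12)·(-11) = 364 - 132 = 232
k: (-12)·6 - (-25)·26 = -72 - (-650) = 578
v × w = (191, 232, 578)
u · (v × w) = (-14)·191 + (-12)·232 + (-4)·578 = -2674 - 2784 - 2312 = -7770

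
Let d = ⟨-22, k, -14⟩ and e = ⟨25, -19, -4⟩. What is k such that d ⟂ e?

-26

d · e = (-22)·25 + k·(-19) + (-14)·(-4) = -494 - 19k
Set equal to 0: -19k = 494, so k = -26.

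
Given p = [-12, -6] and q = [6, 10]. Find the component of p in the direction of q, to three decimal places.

p · q = (-12)·6 + (-6)·10 = -72 - 60 = -132
|q| = √(36 + 100) = √136 ≈ 11.6619
comp_q p = -132 / √136 ≈ -11.319

-11.319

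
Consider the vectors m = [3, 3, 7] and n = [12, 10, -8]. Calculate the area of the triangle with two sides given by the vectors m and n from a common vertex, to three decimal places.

i: 3·(-8) - 7·10 = -24 - 70 = -94
j: 7·12 - 3·(-8) = 84 - (-24) = 108
k: 3·10 - 3·12 = 30 - 36 = -6
m × n = (-94, 108, -6)
|m × n| = √((-94)² + 108² + (-6)²) = √20536 ≈ 143.3039
area = ½ · 143.3039 ≈ 71.652

71.652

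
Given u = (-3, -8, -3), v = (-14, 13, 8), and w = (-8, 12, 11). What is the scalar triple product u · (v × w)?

v × w:
i: 13·11 - 8·12 = 143 - 96 = 47
j: 8·(-8) - (-14)·11 = -64 - (-154) = 90
k: (-14)·12 - 13·(-8) = -168 - (-104) = -64
v × w = (47, 90, -64)
u · (v × w) = (-3)·47 + (-8)·90 + (-3)·(-64) = -141 - 720 + 192 = -669

-669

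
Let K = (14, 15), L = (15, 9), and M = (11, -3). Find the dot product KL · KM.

105

KL = L − K = (1, -6)
KM = M − K = (-3, -18)
KL · KM = 1·(-3) + (-6)·(-18) = -3 + 108 = 105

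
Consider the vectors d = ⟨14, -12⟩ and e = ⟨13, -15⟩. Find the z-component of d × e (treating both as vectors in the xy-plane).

-54

14·(-15) - (-12)·13 = -210 - (-156) = -54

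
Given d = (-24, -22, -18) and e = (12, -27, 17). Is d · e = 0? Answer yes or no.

d · e = (-24)·12 + (-22)·(-27) + (-18)·17 = -288 + 594 - 306 = 0
Zero, so the vectors are orthogonal.

yes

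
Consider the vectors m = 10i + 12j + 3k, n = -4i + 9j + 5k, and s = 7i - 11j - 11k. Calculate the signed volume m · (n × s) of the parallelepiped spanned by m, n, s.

-605

n × s:
i: 9·(-11) - 5·(-11) = -99 - (-55) = -44
j: 5·7 - (-4)·(-11) = 35 - 44 = -9
k: (-4)·(-11) - 9·7 = 44 - 63 = -19
n × s = (-44, -9, -19)
m · (n × s) = 10·(-44) + 12·(-9) + 3·(-19) = -440 - 108 - 57 = -605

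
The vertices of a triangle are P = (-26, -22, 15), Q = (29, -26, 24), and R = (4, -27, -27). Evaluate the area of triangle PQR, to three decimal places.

PQ = (55, -4, 9),  PR = (30, -5, -42)
i: (-4)·(-42) - 9·(-5) = 168 - (-45) = 213
j: 9·30 - 55·(-42) = 270 - (-2310) = 2580
k: 55·(-5) - (-4)·30 = -275 - (-120) = -155
PQ × PR = (213, 2580, -155)
|PQ × PR| = √6725794 ≈ 2593.4136
area = ½ · 2593.4136 ≈ 1296.707

1296.707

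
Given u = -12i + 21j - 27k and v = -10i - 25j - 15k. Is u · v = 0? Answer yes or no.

yes

u · v = (-12)·(-10) + 21·(-25) + (-27)·(-15) = 120 - 525 + 405 = 0
Zero, so the vectors are orthogonal.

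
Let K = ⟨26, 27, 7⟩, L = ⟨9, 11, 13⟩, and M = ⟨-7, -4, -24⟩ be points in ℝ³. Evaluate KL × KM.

(682, -725, -1)

KL = (-17, -16, 6)
KM = (-33, -31, -31)
i: (-16)·(-31) - 6·(-31) = 496 - (-186) = 682
j: 6·(-33) - (-17)·(-31) = -198 - 527 = -725
k: (-17)·(-31) - (-16)·(-33) = 527 - 528 = -1
KL × KM = (682, -725, -1)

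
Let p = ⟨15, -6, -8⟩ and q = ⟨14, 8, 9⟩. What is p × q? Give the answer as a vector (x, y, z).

(10, -247, 204)

i: (-6)·9 - (-8)·8 = -54 - (-64) = 10
j: (-8)·14 - 15·9 = -112 - 135 = -247
k: 15·8 - (-6)·14 = 120 - (-84) = 204
p × q = (10, -247, 204)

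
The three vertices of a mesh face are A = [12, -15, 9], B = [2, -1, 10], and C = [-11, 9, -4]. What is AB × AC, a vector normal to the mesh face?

(-206, -153, 82)

AB = (-10, 14, 1)
AC = (-23, 24, -13)
i: 14·(-13) - 1·24 = -182 - 24 = -206
j: 1·(-23) - (-10)·(-13) = -23 - 130 = -153
k: (-10)·24 - 14·(-23) = -240 - (-322) = 82
AB × AC = (-206, -153, 82)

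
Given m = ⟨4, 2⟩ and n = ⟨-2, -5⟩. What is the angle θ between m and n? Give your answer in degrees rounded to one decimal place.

138.4

m · n = 4·(-2) + 2·(-5) = -8 - 10 = -18
|m|² = 16 + 4 = 20,  |m| = √20 ≈ 4.472136
|n|² = 4 + 25 = 29,  |n| = √29 ≈ 5.385165
cos θ = -18 / (4.472136 · 5.385165) ≈ -0.74741
θ = arccos(-0.74741) ≈ 138.4°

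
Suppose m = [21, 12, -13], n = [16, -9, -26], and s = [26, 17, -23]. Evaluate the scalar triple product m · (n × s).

3355

n × s:
i: (-9)·(-23) - (-26)·17 = 207 - (-442) = 649
j: (-26)·26 - 16·(-23) = -676 - (-368) = -308
k: 16·17 - (-9)·26 = 272 - (-234) = 506
n × s = (649, -308, 506)
m · (n × s) = 21·649 + 12·(-308) + (-13)·506 = 13629 - 3696 - 6578 = 3355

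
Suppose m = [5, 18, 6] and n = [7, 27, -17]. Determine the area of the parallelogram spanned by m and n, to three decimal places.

i: 18·(-17) - 6·27 = -306 - 162 = -468
j: 6·7 - 5·(-17) = 42 - (-85) = 127
k: 5·27 - 18·7 = 135 - 126 = 9
m × n = (-468, 127, 9)
|m × n| = √((-468)² + 127² + 9²) = √235234 ≈ 485.0093

485.009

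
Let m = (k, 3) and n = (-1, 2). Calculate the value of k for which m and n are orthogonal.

6

m · n = k·(-1) + 3·2 = 6 - 1k
Set equal to 0: -1k = -6, so k = 6.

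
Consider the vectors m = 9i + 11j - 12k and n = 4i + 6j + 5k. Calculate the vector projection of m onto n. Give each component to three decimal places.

m · n = 9·4 + 11·6 + (-12)·5 = 36 + 66 - 60 = 42
|n|² = 16 + 36 + 25 = 77
proj_n m = (42/77) · (4, 6, 5) ≈ (2.182, 3.273, 2.727)

(2.182, 3.273, 2.727)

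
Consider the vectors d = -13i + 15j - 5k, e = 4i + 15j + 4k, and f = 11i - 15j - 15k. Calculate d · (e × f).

e × f:
i: 15·(-15) - 4·(-15) = -225 - (-60) = -165
j: 4·11 - 4·(-15) = 44 - (-60) = 104
k: 4·(-15) - 15·11 = -60 - 165 = -225
e × f = (-165, 104, -225)
d · (e × f) = (-13)·(-165) + 15·104 + (-5)·(-225) = 2145 + 1560 + 1125 = 4830

4830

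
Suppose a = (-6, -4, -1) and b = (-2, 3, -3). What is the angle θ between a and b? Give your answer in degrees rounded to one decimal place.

85.0

a · b = (-6)·(-2) + (-4)·3 + (-1)·(-3) = 12 - 12 + 3 = 3
|a|² = 36 + 16 + 1 = 53,  |a| = √53 ≈ 7.280110
|b|² = 4 + 9 + 9 = 22,  |b| = √22 ≈ 4.690416
cos θ = 3 / (7.280110 · 4.690416) ≈ 0.08786
θ = arccos(0.08786) ≈ 85.0°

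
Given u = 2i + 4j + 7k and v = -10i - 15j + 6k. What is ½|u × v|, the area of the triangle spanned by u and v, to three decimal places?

76.591

i: 4·6 - 7·(-15) = 24 - (-105) = 129
j: 7·(-10) - 2·6 = -70 - 12 = -82
k: 2·(-15) - 4·(-10) = -30 - (-40) = 10
u × v = (129, -82, 10)
|u × v| = √(129² + (-82)² + 10²) = √23465 ≈ 153.1829
area = ½ · 153.1829 ≈ 76.591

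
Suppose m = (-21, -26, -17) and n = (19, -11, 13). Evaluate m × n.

(-525, -50, 725)

i: (-26)·13 - (-17)·(-11) = -338 - 187 = -525
j: (-17)·19 - (-21)·13 = -323 - (-273) = -50
k: (-21)·(-11) - (-26)·19 = 231 - (-494) = 725
m × n = (-525, -50, 725)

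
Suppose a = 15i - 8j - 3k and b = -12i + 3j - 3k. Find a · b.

-195

a · b = 15·(-12) + (-8)·3 + (-3)·(-3) = -180 - 24 + 9 = -195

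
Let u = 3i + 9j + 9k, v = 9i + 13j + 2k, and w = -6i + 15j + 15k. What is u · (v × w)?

v × w:
i: 13·15 - 2·15 = 195 - 30 = 165
j: 2·(-6) - 9·15 = -12 - 135 = -147
k: 9·15 - 13·(-6) = 135 - (-78) = 213
v × w = (165, -147, 213)
u · (v × w) = 3·165 + 9·(-147) + 9·213 = 495 - 1323 + 1917 = 1089

1089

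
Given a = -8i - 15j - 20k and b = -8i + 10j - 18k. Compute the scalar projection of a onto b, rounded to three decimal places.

a · b = (-8)·(-8) + (-15)·10 + (-20)·(-18) = 64 - 150 + 360 = 274
|b| = √(64 + 100 + 324) = √488 ≈ 22.0907
comp_b a = 274 / √488 ≈ 12.403

12.403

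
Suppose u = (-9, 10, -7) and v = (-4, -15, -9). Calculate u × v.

(-195, -53, 175)

i: 10·(-9) - (-7)·(-15) = -90 - 105 = -195
j: (-7)·(-4) - (-9)·(-9) = 28 - 81 = -53
k: (-9)·(-15) - 10·(-4) = 135 - (-40) = 175
u × v = (-195, -53, 175)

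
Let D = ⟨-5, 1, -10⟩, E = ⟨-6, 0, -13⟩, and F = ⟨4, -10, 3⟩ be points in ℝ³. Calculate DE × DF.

(-46, -14, 20)

DE = (-1, -1, -3)
DF = (9, -11, 13)
i: (-1)·13 - (-3)·(-11) = -13 - 33 = -46
j: (-3)·9 - (-1)·13 = -27 - (-13) = -14
k: (-1)·(-11) - (-1)·9 = 11 - (-9) = 20
DE × DF = (-46, -14, 20)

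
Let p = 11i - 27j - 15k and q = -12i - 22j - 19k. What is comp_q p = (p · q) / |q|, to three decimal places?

p · q = 11·(-12) + (-27)·(-22) + (-15)·(-19) = -132 + 594 + 285 = 747
|q| = √(144 + 484 + 361) = √989 ≈ 31.4484
comp_q p = 747 / √989 ≈ 23.753

23.753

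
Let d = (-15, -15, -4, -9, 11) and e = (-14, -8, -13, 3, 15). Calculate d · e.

520

d · e = (-15)·(-14) + (-15)·(-8) + (-4)·(-13) + (-9)·3 + 11·15 = 210 + 120 + 52 - 27 + 165 = 520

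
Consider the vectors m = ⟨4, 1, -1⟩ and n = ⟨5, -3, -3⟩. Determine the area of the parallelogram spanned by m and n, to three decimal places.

19.339

i: 1·(-3) - (-1)·(-3) = -3 - 3 = -6
j: (-1)·5 - 4·(-3) = -5 - (-12) = 7
k: 4·(-3) - 1·5 = -12 - 5 = -17
m × n = (-6, 7, -17)
|m × n| = √((-6)² + 7² + (-17)²) = √374 ≈ 19.3391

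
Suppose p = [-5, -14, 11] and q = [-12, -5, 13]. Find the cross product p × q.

i: (-14)·13 - 11·(-5) = -182 - (-55) = -127
j: 11·(-12) - (-5)·13 = -132 - (-65) = -67
k: (-5)·(-5) - (-14)·(-12) = 25 - 168 = -143
p × q = (-127, -67, -143)

(-127, -67, -143)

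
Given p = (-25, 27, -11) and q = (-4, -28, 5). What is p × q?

(-173, 169, 808)

i: 27·5 - (-11)·(-28) = 135 - 308 = -173
j: (-11)·(-4) - (-25)·5 = 44 - (-125) = 169
k: (-25)·(-28) - 27·(-4) = 700 - (-108) = 808
p × q = (-173, 169, 808)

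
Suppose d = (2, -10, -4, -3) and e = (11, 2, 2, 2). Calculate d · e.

d · e = 2·11 + (-10)·2 + (-4)·2 + (-3)·2 = 22 - 20 - 8 - 6 = -12

-12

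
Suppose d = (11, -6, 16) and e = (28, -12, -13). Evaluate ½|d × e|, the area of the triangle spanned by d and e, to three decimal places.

i: (-6)·(-13) - 16·(-12) = 78 - (-192) = 270
j: 16·28 - 11·(-13) = 448 - (-143) = 591
k: 11·(-12) - (-6)·28 = -132 - (-168) = 36
d × e = (270, 591, 36)
|d × e| = √(270² + 591² + 36²) = √423477 ≈ 650.7511
area = ½ · 650.7511 ≈ 325.376

325.376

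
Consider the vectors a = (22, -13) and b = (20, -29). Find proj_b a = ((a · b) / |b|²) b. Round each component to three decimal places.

(13.167, -19.092)

a · b = 22·20 + (-13)·(-29) = 440 + 377 = 817
|b|² = 400 + 841 = 1241
proj_b a = (817/1241) · (20, -29) ≈ (13.167, -19.092)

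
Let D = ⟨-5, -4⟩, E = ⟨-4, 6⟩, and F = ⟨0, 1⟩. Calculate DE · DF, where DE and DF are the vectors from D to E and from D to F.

55

DE = E − D = (1, 10)
DF = F − D = (5, 5)
DE · DF = 1·5 + 10·5 = 5 + 50 = 55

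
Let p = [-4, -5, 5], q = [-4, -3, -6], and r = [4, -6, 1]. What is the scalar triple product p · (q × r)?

436

q × r:
i: (-3)·1 - (-6)·(-6) = -3 - 36 = -39
j: (-6)·4 - (-4)·1 = -24 - (-4) = -20
k: (-4)·(-6) - (-3)·4 = 24 - (-12) = 36
q × r = (-39, -20, 36)
p · (q × r) = (-4)·(-39) + (-5)·(-20) + 5·36 = 156 + 100 + 180 = 436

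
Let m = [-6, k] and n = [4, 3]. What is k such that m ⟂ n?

8

m · n = (-6)·4 + k·3 = -24 + 3k
Set equal to 0: 3k = 24, so k = 8.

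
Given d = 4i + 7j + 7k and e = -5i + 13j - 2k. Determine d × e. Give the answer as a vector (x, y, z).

i: 7·(-2) - 7·13 = -14 - 91 = -105
j: 7·(-5) - 4·(-2) = -35 - (-8) = -27
k: 4·13 - 7·(-5) = 52 - (-35) = 87
d × e = (-105, -27, 87)

(-105, -27, 87)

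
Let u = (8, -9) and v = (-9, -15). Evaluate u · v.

u · v = 8·(-9) + (-9)·(-15) = -72 + 135 = 63

63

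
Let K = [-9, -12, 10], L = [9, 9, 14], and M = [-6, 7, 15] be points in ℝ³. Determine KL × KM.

KL = (18, 21, 4)
KM = (3, 19, 5)
i: 21·5 - 4·19 = 105 - 76 = 29
j: 4·3 - 18·5 = 12 - 90 = -78
k: 18·19 - 21·3 = 342 - 63 = 279
KL × KM = (29, -78, 279)

(29, -78, 279)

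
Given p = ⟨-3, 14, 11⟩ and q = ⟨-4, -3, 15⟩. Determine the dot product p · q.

p · q = (-3)·(-4) + 14·(-3) + 11·15 = 12 - 42 + 165 = 135

135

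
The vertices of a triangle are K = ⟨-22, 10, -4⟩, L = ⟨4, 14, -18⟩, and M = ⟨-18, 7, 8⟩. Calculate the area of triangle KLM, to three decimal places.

189.932

KL = (26, 4, -14),  KM = (4, -3, 12)
i: 4·12 - (-14)·(-3) = 48 - 42 = 6
j: (-14)·4 - 26·12 = -56 - 312 = -368
k: 26·(-3) - 4·4 = -78 - 16 = -94
KL × KM = (6, -368, -94)
|KL × KM| = √144296 ≈ 379.8631
area = ½ · 379.8631 ≈ 189.932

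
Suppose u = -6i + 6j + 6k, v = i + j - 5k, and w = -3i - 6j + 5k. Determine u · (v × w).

v × w:
i: 1·5 - (-5)·(-6) = 5 - 30 = -25
j: (-5)·(-3) - 1·5 = 15 - 5 = 10
k: 1·(-6) - 1·(-3) = -6 - (-3) = -3
v × w = (-25, 10, -3)
u · (v × w) = (-6)·(-25) + 6·10 + 6·(-3) = 150 + 60 - 18 = 192

192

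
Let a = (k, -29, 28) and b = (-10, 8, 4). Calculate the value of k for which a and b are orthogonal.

a · b = k·(-10) + (-29)·8 + 28·4 = -120 - 10k
Set equal to 0: -10k = 120, so k = -12.

-12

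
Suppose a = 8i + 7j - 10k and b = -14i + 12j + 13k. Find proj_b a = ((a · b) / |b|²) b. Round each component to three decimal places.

(4.346, -3.725, -4.035)

a · b = 8·(-14) + 7·12 + (-10)·13 = -112 + 84 - 130 = -158
|b|² = 196 + 144 + 169 = 509
proj_b a = (-158/509) · (-14, 12, 13) ≈ (4.346, -3.725, -4.035)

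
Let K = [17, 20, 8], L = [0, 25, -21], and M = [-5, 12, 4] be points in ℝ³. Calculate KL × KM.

(-252, 570, 246)

KL = (-17, 5, -29)
KM = (-22, -8, -4)
i: 5·(-4) - (-29)·(-8) = -20 - 232 = -252
j: (-29)·(-22) - (-17)·(-4) = 638 - 68 = 570
k: (-17)·(-8) - 5·(-22) = 136 - (-110) = 246
KL × KM = (-252, 570, 246)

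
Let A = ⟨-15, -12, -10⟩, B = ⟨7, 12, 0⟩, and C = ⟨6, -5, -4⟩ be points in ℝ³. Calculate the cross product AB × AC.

AB = (22, 24, 10)
AC = (21, 7, 6)
i: 24·6 - 10·7 = 144 - 70 = 74
j: 10·21 - 22·6 = 210 - 132 = 78
k: 22·7 - 24·21 = 154 - 504 = -350
AB × AC = (74, 78, -350)

(74, 78, -350)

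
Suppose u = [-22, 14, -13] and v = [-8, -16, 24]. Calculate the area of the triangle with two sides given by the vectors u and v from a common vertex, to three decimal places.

397.210

i: 14·24 - (-13)·(-16) = 336 - 208 = 128
j: (-13)·(-8) - (-22)·24 = 104 - (-528) = 632
k: (-22)·(-16) - 14·(-8) = 352 - (-112) = 464
u × v = (128, 632, 464)
|u × v| = √(128² + 632² + 464²) = √631104 ≈ 794.4205
area = ½ · 794.4205 ≈ 397.210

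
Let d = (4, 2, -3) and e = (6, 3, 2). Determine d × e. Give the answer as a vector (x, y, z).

(13, -26, 0)

i: 2·2 - (-3)·3 = 4 - (-9) = 13
j: (-3)·6 - 4·2 = -18 - 8 = -26
k: 4·3 - 2·6 = 12 - 12 = 0
d × e = (13, -26, 0)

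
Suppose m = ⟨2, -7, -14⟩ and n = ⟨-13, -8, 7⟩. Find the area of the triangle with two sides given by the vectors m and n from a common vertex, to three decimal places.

128.057

i: (-7)·7 - (-14)·(-8) = -49 - 112 = -161
j: (-14)·(-13) - 2·7 = 182 - 14 = 168
k: 2·(-8) - (-7)·(-13) = -16 - 91 = -107
m × n = (-161, 168, -107)
|m × n| = √((-161)² + 168² + (-107)²) = √65594 ≈ 256.1133
area = ½ · 256.1133 ≈ 128.057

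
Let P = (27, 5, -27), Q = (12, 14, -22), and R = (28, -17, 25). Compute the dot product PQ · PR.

PQ = Q − P = (-15, 9, 5)
PR = R − P = (1, -22, 52)
PQ · PR = (-15)·1 + 9·(-22) + 5·52 = -15 - 198 + 260 = 47

47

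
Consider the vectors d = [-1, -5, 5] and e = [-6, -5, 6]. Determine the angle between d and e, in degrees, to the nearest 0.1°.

29.9

d · e = (-1)·(-6) + (-5)·(-5) + 5·6 = 6 + 25 + 30 = 61
|d|² = 1 + 25 + 25 = 51,  |d| = √51 ≈ 7.141428
|e|² = 36 + 25 + 36 = 97,  |e| = √97 ≈ 9.848858
cos θ = 61 / (7.141428 · 9.848858) ≈ 0.86728
θ = arccos(0.86728) ≈ 29.9°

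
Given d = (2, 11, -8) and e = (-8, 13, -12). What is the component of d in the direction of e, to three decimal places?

d · e = 2·(-8) + 11·13 + (-8)·(-12) = -16 + 143 + 96 = 223
|e| = √(64 + 169 + 144) = √377 ≈ 19.4165
comp_e d = 223 / √377 ≈ 11.485

11.485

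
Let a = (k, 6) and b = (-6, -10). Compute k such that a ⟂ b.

-10

a · b = k·(-6) + 6·(-10) = -60 - 6k
Set equal to 0: -6k = 60, so k = -10.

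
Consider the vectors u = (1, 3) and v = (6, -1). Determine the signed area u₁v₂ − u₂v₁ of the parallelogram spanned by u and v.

-19

1·(-1) - 3·6 = -1 - 18 = -19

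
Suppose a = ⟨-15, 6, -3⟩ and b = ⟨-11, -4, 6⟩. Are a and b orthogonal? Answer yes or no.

a · b = (-15)·(-11) + 6·(-4) + (-3)·6 = 165 - 24 - 18 = 123
Nonzero, so the vectors are not orthogonal.

no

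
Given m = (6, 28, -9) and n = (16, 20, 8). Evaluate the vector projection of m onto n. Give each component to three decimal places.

(12.978, 16.222, 6.489)

m · n = 6·16 + 28·20 + (-9)·8 = 96 + 560 - 72 = 584
|n|² = 256 + 400 + 64 = 720
proj_n m = (584/720) · (16, 20, 8) ≈ (12.978, 16.222, 6.489)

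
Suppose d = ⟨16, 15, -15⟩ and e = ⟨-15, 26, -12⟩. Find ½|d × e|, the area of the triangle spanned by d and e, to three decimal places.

396.507

i: 15·(-12) - (-15)·26 = -180 - (-390) = 210
j: (-15)·(-15) - 16·(-12) = 225 - (-192) = 417
k: 16·26 - 15·(-15) = 416 - (-225) = 641
d × e = (210, 417, 641)
|d × e| = √(210² + 417² + 641²) = √628870 ≈ 793.0132
area = ½ · 793.0132 ≈ 396.507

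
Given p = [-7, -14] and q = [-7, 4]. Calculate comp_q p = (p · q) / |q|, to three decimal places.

-0.868

p · q = (-7)·(-7) + (-14)·4 = 49 - 56 = -7
|q| = √(49 + 16) = √65 ≈ 8.0623
comp_q p = -7 / √65 ≈ -0.868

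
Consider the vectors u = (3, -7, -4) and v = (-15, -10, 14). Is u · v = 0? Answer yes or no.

u · v = 3·(-15) + (-7)·(-10) + (-4)·14 = -45 + 70 - 56 = -31
Nonzero, so the vectors are not orthogonal.

no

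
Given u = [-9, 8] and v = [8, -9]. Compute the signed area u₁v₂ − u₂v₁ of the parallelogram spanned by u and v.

17

(-9)·(-9) - 8·8 = 81 - 64 = 17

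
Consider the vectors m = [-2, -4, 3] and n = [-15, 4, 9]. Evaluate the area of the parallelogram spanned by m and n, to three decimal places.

i: (-4)·9 - 3·4 = -36 - 12 = -48
j: 3·(-15) - (-2)·9 = -45 - (-18) = -27
k: (-2)·4 - (-4)·(-15) = -8 - 60 = -68
m × n = (-48, -27, -68)
|m × n| = √((-48)² + (-27)² + (-68)²) = √7657 ≈ 87.5043

87.504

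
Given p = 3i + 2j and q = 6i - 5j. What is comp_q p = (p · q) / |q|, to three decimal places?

1.024

p · q = 3·6 + 2·(-5) = 18 - 10 = 8
|q| = √(36 + 25) = √61 ≈ 7.8102
comp_q p = 8 / √61 ≈ 1.024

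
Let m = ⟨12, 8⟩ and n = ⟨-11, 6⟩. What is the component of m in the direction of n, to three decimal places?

m · n = 12·(-11) + 8·6 = -132 + 48 = -84
|n| = √(121 + 36) = √157 ≈ 12.5300
comp_n m = -84 / √157 ≈ -6.704

-6.704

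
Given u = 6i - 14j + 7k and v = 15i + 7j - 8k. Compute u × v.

(63, 153, 252)

i: (-14)·(-8) - 7·7 = 112 - 49 = 63
j: 7·15 - 6·(-8) = 105 - (-48) = 153
k: 6·7 - (-14)·15 = 42 - (-210) = 252
u × v = (63, 153, 252)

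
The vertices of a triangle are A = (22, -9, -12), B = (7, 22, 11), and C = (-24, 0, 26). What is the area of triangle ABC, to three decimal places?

843.751

AB = (-15, 31, 23),  AC = (-46, 9, 38)
i: 31·38 - 23·9 = 1178 - 207 = 971
j: 23·(-46) - (-15)·38 = -1058 - (-570) = -488
k: (-15)·9 - 31·(-46) = -135 - (-1426) = 1291
AB × AC = (971, -488, 1291)
|AB × AC| = √2847666 ≈ 1687.5029
area = ½ · 1687.5029 ≈ 843.751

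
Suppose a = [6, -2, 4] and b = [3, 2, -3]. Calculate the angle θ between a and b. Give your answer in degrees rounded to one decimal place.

86.7

a · b = 6·3 + (-2)·2 + 4·(-3) = 18 - 4 - 12 = 2
|a|² = 36 + 4 + 16 = 56,  |a| = √56 ≈ 7.483315
|b|² = 9 + 4 + 9 = 22,  |b| = √22 ≈ 4.690416
cos θ = 2 / (7.483315 · 4.690416) ≈ 0.05698
θ = arccos(0.05698) ≈ 86.7°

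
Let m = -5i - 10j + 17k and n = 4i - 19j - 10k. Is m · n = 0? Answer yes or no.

yes

m · n = (-5)·4 + (-10)·(-19) + 17·(-10) = -20 + 190 - 170 = 0
Zero, so the vectors are orthogonal.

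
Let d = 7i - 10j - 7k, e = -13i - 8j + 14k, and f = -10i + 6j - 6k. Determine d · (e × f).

e × f:
i: (-8)·(-6) - 14·6 = 48 - 84 = -36
j: 14·(-10) - (-13)·(-6) = -140 - 78 = -218
k: (-13)·6 - (-8)·(-10) = -78 - 80 = -158
e × f = (-36, -218, -158)
d · (e × f) = 7·(-36) + (-10)·(-218) + (-7)·(-158) = -252 + 2180 + 1106 = 3034

3034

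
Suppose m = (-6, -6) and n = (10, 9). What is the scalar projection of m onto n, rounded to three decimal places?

-8.474

m · n = (-6)·10 + (-6)·9 = -60 - 54 = -114
|n| = √(100 + 81) = √181 ≈ 13.4536
comp_n m = -114 / √181 ≈ -8.474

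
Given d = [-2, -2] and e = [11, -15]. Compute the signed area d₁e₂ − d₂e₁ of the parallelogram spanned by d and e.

52

(-2)·(-15) - (-2)·11 = 30 - (-22) = 52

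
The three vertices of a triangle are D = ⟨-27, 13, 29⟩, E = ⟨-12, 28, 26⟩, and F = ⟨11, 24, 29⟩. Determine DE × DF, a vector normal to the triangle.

(33, -114, -405)

DE = (15, 15, -3)
DF = (38, 11, 0)
i: 15·0 - (-3)·11 = 0 - (-33) = 33
j: (-3)·38 - 15·0 = -114 - 0 = -114
k: 15·11 - 15·38 = 165 - 570 = -405
DE × DF = (33, -114, -405)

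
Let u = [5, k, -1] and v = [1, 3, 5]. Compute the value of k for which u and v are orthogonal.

u · v = 5·1 + k·3 + (-1)·5 = 0 + 3k
Set equal to 0: 3k = 0, so k = 0.

0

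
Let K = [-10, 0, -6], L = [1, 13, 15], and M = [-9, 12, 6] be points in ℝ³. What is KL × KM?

KL = (11, 13, 21)
KM = (1, 12, 12)
i: 13·12 - 21·12 = 156 - 252 = -96
j: 21·1 - 11·12 = 21 - 132 = -111
k: 11·12 - 13·1 = 132 - 13 = 119
KL × KM = (-96, -111, 119)

(-96, -111, 119)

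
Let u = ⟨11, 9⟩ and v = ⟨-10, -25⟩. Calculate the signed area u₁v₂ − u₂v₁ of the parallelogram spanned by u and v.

-185

11·(-25) - 9·(-10) = -275 - (-90) = -185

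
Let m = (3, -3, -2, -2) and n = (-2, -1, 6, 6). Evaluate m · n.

m · n = 3·(-2) + (-3)·(-1) + (-2)·6 + (-2)·6 = -6 + 3 - 12 - 12 = -27

-27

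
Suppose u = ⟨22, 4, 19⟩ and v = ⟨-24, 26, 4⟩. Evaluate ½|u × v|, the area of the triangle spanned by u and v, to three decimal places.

492.606

i: 4·4 - 19·26 = 16 - 494 = -478
j: 19·(-24) - 22·4 = -456 - 88 = -544
k: 22·26 - 4·(-24) = 572 - (-96) = 668
u × v = (-478, -544, 668)
|u × v| = √((-478)² + (-544)² + 668²) = √970644 ≈ 985.2127
area = ½ · 985.2127 ≈ 492.606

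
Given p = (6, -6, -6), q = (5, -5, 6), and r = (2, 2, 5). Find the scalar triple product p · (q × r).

q × r:
i: (-5)·5 - 6·2 = -25 - 12 = -37
j: 6·2 - 5·5 = 12 - 25 = -13
k: 5·2 - (-5)·2 = 10 - (-10) = 20
q × r = (-37, -13, 20)
p · (q × r) = 6·(-37) + (-6)·(-13) + (-6)·20 = -222 + 78 - 120 = -264

-264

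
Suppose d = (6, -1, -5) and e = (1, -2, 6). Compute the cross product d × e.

i: (-1)·6 - (-5)·(-2) = -6 - 10 = -16
j: (-5)·1 - 6·6 = -5 - 36 = -41
k: 6·(-2) - (-1)·1 = -12 - (-1) = -11
d × e = (-16, -41, -11)

(-16, -41, -11)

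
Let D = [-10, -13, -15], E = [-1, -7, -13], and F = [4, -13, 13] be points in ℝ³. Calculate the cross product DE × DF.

(168, -224, -84)

DE = (9, 6, 2)
DF = (14, 0, 28)
i: 6·28 - 2·0 = 168 - 0 = 168
j: 2·14 - 9·28 = 28 - 252 = -224
k: 9·0 - 6·14 = 0 - 84 = -84
DE × DF = (168, -224, -84)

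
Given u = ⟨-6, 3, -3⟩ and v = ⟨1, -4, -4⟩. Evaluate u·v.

-6

u · v = (-6)·1 + 3·(-4) + (-3)·(-4) = -6 - 12 + 12 = -6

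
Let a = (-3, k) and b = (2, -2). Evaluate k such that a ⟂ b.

a · b = (-3)·2 + k·(-2) = -6 - 2k
Set equal to 0: -2k = 6, so k = -3.

-3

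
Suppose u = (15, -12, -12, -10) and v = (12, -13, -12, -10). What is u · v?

u · v = 15·12 + (-12)·(-13) + (-12)·(-12) + (-10)·(-10) = 180 + 156 + 144 + 100 = 580

580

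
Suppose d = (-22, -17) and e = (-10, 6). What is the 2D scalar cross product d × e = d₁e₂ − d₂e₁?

-302

(-22)·6 - (-17)·(-10) = -132 - 170 = -302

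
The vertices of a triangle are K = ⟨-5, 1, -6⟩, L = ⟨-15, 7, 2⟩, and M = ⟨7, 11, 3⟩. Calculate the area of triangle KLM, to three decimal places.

KL = (-10, 6, 8),  KM = (12, 10, 9)
i: 6·9 - 8·10 = 54 - 80 = -26
j: 8·12 - (-10)·9 = 96 - (-90) = 186
k: (-10)·10 - 6·12 = -100 - 72 = -172
KL × KM = (-26, 186, -172)
|KL × KM| = √64856 ≈ 254.6684
area = ½ · 254.6684 ≈ 127.334

127.334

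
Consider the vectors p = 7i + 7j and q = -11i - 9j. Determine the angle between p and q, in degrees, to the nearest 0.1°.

p · q = 7·(-11) + 7·(-9) = -77 - 63 = -140
|p|² = 49 + 49 = 98,  |p| = √98 ≈ 9.899495
|q|² = 121 + 81 = 202,  |q| = √202 ≈ 14.212670
cos θ = -140 / (9.899495 · 14.212670) ≈ -0.99504
θ = arccos(-0.99504) ≈ 174.3°

174.3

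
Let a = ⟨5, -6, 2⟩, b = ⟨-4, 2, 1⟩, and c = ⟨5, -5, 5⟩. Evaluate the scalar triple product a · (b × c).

-55

b × c:
i: 2·5 - 1·(-5) = 10 - (-5) = 15
j: 1·5 - (-4)·5 = 5 - (-20) = 25
k: (-4)·(-5) - 2·5 = 20 - 10 = 10
b × c = (15, 25, 10)
a · (b × c) = 5·15 + (-6)·25 + 2·10 = 75 - 150 + 20 = -55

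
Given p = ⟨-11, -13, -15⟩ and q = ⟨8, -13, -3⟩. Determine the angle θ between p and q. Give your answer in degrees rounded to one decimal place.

p · q = (-11)·8 + (-13)·(-13) + (-15)·(-3) = -88 + 169 + 45 = 126
|p|² = 121 + 169 + 225 = 515,  |p| = √515 ≈ 22.693611
|q|² = 64 + 169 + 9 = 242,  |q| = √242 ≈ 15.556349
cos θ = 126 / (22.693611 · 15.556349) ≈ 0.35691
θ = arccos(0.35691) ≈ 69.1°

69.1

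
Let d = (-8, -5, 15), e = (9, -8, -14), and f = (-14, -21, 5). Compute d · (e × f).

e × f:
i: (-8)·5 - (-14)·(-21) = -40 - 294 = -334
j: (-14)·(-14) - 9·5 = 196 - 45 = 151
k: 9·(-21) - (-8)·(-14) = -189 - 112 = -301
e × f = (-334, 151, -301)
d · (e × f) = (-8)·(-334) + (-5)·151 + 15·(-301) = 2672 - 755 - 4515 = -2598

-2598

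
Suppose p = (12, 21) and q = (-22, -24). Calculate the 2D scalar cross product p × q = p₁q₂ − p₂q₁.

12·(-24) - 21·(-22) = -288 - (-462) = 174

174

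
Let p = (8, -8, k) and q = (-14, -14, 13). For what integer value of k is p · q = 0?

p · q = 8·(-14) + (-8)·(-14) + k·13 = 0 + 13k
Set equal to 0: 13k = 0, so k = 0.

0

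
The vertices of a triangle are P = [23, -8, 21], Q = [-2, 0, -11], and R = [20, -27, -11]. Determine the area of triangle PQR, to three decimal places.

610.556

PQ = (-25, 8, -32),  PR = (-3, -19, -32)
i: 8·(-32) - (-32)·(-19) = -256 - 608 = -864
j: (-32)·(-3) - (-25)·(-32) = 96 - 800 = -704
k: (-25)·(-19) - 8·(-3) = 475 - (-24) = 499
PQ × PR = (-864, -704, 499)
|PQ × PR| = √1491113 ≈ 1221.1114
area = ½ · 1221.1114 ≈ 610.556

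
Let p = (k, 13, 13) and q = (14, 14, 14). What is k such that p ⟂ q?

-26

p · q = k·14 + 13·14 + 13·14 = 364 + 14k
Set equal to 0: 14k = -364, so k = -26.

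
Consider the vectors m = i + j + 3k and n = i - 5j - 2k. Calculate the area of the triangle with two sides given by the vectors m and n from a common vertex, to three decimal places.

7.583

i: 1·(-2) - 3·(-5) = -2 - (-15) = 13
j: 3·1 - 1·(-2) = 3 - (-2) = 5
k: 1·(-5) - 1·1 = -5 - 1 = -6
m × n = (13, 5, -6)
|m × n| = √(13² + 5² + (-6)²) = √230 ≈ 15.1658
area = ½ · 15.1658 ≈ 7.583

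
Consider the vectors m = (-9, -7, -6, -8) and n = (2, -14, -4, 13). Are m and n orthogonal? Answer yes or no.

yes

m · n = (-9)·2 + (-7)·(-14) + (-6)·(-4) + (-8)·13 = -18 + 98 + 24 - 104 = 0
Zero, so the vectors are orthogonal.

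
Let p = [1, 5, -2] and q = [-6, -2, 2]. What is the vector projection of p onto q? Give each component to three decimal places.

(2.727, 0.909, -0.909)

p · q = 1·(-6) + 5·(-2) + (-2)·2 = -6 - 10 - 4 = -20
|q|² = 36 + 4 + 4 = 44
proj_q p = (-20/44) · (-6, -2, 2) ≈ (2.727, 0.909, -0.909)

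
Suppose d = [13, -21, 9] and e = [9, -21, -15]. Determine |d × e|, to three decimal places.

i: (-21)·(-15) - 9·(-21) = 315 - (-189) = 504
j: 9·9 - 13·(-15) = 81 - (-195) = 276
k: 13·(-21) - (-21)·9 = -273 - (-189) = -84
d × e = (504, 276, -84)
|d × e| = √(504² + 276² + (-84)²) = √337248 ≈ 580.7306

580.731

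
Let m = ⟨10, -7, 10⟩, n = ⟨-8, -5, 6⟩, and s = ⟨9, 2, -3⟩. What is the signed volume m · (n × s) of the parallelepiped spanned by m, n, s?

n × s:
i: (-5)·(-3) - 6·2 = 15 - 12 = 3
j: 6·9 - (-8)·(-3) = 54 - 24 = 30
k: (-8)·2 - (-5)·9 = -16 - (-45) = 29
n × s = (3, 30, 29)
m · (n × s) = 10·3 + (-7)·30 + 10·29 = 30 - 210 + 290 = 110

110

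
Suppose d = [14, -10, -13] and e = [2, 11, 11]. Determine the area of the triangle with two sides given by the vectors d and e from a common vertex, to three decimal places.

i: (-10)·11 - (-13)·11 = -110 - (-143) = 33
j: (-13)·2 - 14·11 = -26 - 154 = -180
k: 14·11 - (-10)·2 = 154 - (-20) = 174
d × e = (33, -180, 174)
|d × e| = √(33² + (-180)² + 174²) = √63765 ≈ 252.5173
area = ½ · 252.5173 ≈ 126.259

126.259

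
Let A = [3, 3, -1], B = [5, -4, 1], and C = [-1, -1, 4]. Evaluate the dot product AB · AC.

AB = B − A = (2, -7, 2)
AC = C − A = (-4, -4, 5)
AB · AC = 2·(-4) + (-7)·(-4) + 2·5 = -8 + 28 + 10 = 30

30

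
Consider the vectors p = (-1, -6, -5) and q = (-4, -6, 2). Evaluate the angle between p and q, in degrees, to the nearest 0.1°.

59.4

p · q = (-1)·(-4) + (-6)·(-6) + (-5)·2 = 4 + 36 - 10 = 30
|p|² = 1 + 36 + 25 = 62,  |p| = √62 ≈ 7.874008
|q|² = 16 + 36 + 4 = 56,  |q| = √56 ≈ 7.483315
cos θ = 30 / (7.874008 · 7.483315) ≈ 0.50913
θ = arccos(0.50913) ≈ 59.4°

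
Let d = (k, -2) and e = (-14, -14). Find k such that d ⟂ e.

d · e = k·(-14) + (-2)·(-14) = 28 - 14k
Set equal to 0: -14k = -28, so k = 2.

2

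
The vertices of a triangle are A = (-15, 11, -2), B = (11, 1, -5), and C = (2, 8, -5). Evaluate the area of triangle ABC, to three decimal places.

AB = (26, -10, -3),  AC = (17, -3, -3)
i: (-10)·(-3) - (-3)·(-3) = 30 - 9 = 21
j: (-3)·17 - 26·(-3) = -51 - (-78) = 27
k: 26·(-3) - (-10)·17 = -78 - (-170) = 92
AB × AC = (21, 27, 92)
|AB × AC| = √9634 ≈ 98.1529
area = ½ · 98.1529 ≈ 49.076

49.076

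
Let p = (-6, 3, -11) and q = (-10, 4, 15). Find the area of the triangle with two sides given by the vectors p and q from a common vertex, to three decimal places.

i: 3·15 - (-11)·4 = 45 - (-44) = 89
j: (-11)·(-10) - (-6)·15 = 110 - (-90) = 200
k: (-6)·4 - 3·(-10) = -24 - (-30) = 6
p × q = (89, 200, 6)
|p × q| = √(89² + 200² + 6²) = √47957 ≈ 218.9909
area = ½ · 218.9909 ≈ 109.495

109.495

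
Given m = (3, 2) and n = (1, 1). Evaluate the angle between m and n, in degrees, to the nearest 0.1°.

11.3

m · n = 3·1 + 2·1 = 3 + 2 = 5
|m|² = 9 + 4 = 13,  |m| = √13 ≈ 3.605551
|n|² = 1 + 1 = 2,  |n| = √2 ≈ 1.414214
cos θ = 5 / (3.605551 · 1.414214) ≈ 0.98058
θ = arccos(0.98058) ≈ 11.3°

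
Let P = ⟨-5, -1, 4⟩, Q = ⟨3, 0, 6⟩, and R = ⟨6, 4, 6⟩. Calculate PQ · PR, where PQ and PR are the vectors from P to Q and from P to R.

PQ = Q − P = (8, 1, 2)
PR = R − P = (11, 5, 2)
PQ · PR = 8·11 + 1·5 + 2·2 = 88 + 5 + 4 = 97

97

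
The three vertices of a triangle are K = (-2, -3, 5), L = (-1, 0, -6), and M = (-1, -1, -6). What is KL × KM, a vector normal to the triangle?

(-11, 0, -1)

KL = (1, 3, -11)
KM = (1, 2, -11)
i: 3·(-11) - (-11)·2 = -33 - (-22) = -11
j: (-11)·1 - 1·(-11) = -11 - (-11) = 0
k: 1·2 - 3·1 = 2 - 3 = -1
KL × KM = (-11, 0, -1)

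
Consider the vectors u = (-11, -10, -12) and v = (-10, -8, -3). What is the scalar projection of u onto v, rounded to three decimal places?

u · v = (-11)·(-10) + (-10)·(-8) + (-12)·(-3) = 110 + 80 + 36 = 226
|v| = √(100 + 64 + 9) = √173 ≈ 13.1529
comp_v u = 226 / √173 ≈ 17.182

17.182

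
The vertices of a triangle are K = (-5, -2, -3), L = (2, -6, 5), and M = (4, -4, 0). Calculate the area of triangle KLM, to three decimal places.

KL = (7, -4, 8),  KM = (9, -2, 3)
i: (-4)·3 - 8·(-2) = -12 - (-16) = 4
j: 8·9 - 7·3 = 72 - 21 = 51
k: 7·(-2) - (-4)·9 = -14 - (-36) = 22
KL × KM = (4, 51, 22)
|KL × KM| = √3101 ≈ 55.6866
area = ½ · 55.6866 ≈ 27.843

27.843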